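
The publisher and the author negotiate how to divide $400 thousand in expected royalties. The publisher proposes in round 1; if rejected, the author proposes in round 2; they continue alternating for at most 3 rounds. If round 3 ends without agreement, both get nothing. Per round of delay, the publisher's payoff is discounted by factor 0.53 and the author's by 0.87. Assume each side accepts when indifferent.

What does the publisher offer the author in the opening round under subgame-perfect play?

163.56

By backward induction:
Round 3 (the publisher proposes): the author will accept anything ≥ 0, so the publisher offers 0 and keeps 400.
Round 2 (the author proposes): the publisher can get 400 next round, worth 0.53 × 400 = 212 now, so the author offers 212, keeping 188.
Round 1 (the publisher proposes): the author can get 188 next round, worth 0.87 × 188 = 163.56 now. The publisher offers 163.56 and keeps 400 − 163.56 = 236.44.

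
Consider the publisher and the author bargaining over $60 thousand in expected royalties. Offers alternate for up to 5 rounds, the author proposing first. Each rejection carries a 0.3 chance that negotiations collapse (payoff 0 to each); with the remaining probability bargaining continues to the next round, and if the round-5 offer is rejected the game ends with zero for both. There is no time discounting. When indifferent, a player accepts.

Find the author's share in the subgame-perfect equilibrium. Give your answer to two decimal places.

41.23

By backward induction:
Round 5 (the author proposes): rejection yields 0 for the publisher; the author offers 0 and keeps 60.
Round 4 (the publisher proposes): rejecting gives the author an expected 0.7 × 60 = 42. The publisher offers 42 and keeps 60 − 42 = 18.
Round 3 (the author proposes): rejecting gives the publisher an expected 0.7 × 18 = 12.6; the author offers that and keeps 47.4.
Round 2 (the publisher proposes): rejecting gives the author an expected 0.7 × 47.4 = 33.18, so the publisher offers 33.18, keeping 26.82.
Round 1 (the author proposes): rejecting gives the publisher an expected 0.7 × 26.82 = 18.774; the author offers that and keeps 41.226.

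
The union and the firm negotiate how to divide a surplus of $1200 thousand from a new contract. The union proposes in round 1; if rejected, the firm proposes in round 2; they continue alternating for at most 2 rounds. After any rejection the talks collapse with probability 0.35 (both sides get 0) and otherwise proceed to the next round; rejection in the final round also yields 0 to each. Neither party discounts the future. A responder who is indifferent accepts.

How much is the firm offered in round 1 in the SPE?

780

Round 2 (the firm proposes): rejection yields 0 for the union; the firm offers 0 and keeps 1200.
Round 1 (the union proposes): rejecting gives the firm an expected 0.65 × 1200 = 780, so the union offers 780, keeping 420.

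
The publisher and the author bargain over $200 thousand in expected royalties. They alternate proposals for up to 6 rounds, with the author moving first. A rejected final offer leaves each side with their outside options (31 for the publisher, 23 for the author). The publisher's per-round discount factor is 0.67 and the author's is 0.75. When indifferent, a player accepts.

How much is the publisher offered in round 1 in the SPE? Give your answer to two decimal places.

80.28

Round 6 (the publisher proposes): the author gets 23 if talks fail, so the publisher offers 23 and keeps 177.
Round 5 (the author proposes): the publisher can get 177 next round, worth 0.67 × 177 = 118.59 now. The author offers 118.59 and keeps 200 − 118.59 = 81.41.
Round 4 (the publisher proposes): the author can get 81.41 next round, worth 0.75 × 81.41 = 61.0575 now; the publisher offers that and keeps 138.9425.
Round 3 (the author proposes): the publisher can get 138.9425 next round, worth 0.67 × 138.9425 = 93.091475 now. The author offers 93.091475 and keeps 200 − 93.091475 = 106.908525.
Round 2 (the publisher proposes): the author can get 106.908525 next round, worth 0.75 × 106.908525 = 80.18139375 now, so the publisher offers 80.18139375, keeping 119.81860625.
Round 1 (the author proposes): the publisher can get 119.81860625 next round, worth 0.67 × 119.81860625 = 80.2784661875 now; the author offers that and keeps 119.7215338125.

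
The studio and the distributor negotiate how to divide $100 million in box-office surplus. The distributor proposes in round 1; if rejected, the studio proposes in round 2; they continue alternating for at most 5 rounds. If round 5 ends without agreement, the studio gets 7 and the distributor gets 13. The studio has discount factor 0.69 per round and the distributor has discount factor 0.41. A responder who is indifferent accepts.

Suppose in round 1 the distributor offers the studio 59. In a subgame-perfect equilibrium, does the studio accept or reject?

Accept

Round 5 (the distributor proposes): the studio gets 7 if talks fail, so the distributor offers 7 and keeps 93.
Round 4 (the studio proposes): the distributor can get 93 next round, worth 0.41 × 93 = 38.13 now; the studio offers that and keeps 61.87.
Round 3 (the distributor proposes): the studio can get 61.87 next round, worth 0.69 × 61.87 = 42.6903 now; the distributor offers that and keeps 57.3097.
Round 2 (the studio proposes): the distributor can get 57.3097 next round, worth 0.41 × 57.3097 = 23.496977 now; the studio offers that and keeps 76.503023.
So by rejecting in round 1, the studio gets 76.503023 next round, worth 0.69 × 76.503023 = 52.78708587 now.
Offer 59 ≥ 52.78708587, so the studio accepts.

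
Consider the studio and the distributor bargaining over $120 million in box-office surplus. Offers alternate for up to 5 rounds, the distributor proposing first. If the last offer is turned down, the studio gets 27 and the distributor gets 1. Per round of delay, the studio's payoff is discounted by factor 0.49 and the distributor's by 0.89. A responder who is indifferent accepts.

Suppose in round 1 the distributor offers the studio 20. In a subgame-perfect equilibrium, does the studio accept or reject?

Work out the studio's continuation value if the offer is rejected.
Round 5 (the distributor proposes): the studio gets 27 if talks fail, so the distributor offers 27 and keeps 93.
Round 4 (the studio proposes): the distributor can get 93 next round, worth 0.89 × 93 = 82.77 now. The studio offers 82.77 and keeps 120 − 82.77 = 37.23.
Round 3 (the distributor proposes): the studio can get 37.23 next round, worth 0.49 × 37.23 = 18.2427 now, so the distributor offers 18.2427, keeping 101.7573.
Round 2 (the studio proposes): the distributor can get 101.7573 next round, worth 0.89 × 101.7573 = 90.563997 now. The studio offers 90.563997 and keeps 120 − 90.563997 = 29.436003.
So by rejecting in round 1, the studio gets 29.436003 next round, worth 0.49 × 29.436003 = 14.42364147 now.
Offer 20 ≥ 14.42364147, so the studio accepts.

Accept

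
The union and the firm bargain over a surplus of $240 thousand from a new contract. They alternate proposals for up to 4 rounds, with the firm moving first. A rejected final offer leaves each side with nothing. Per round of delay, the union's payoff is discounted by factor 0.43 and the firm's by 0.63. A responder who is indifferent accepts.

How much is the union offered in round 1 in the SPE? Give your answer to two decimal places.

66.14

Round 4 (the union proposes): rejection yields 0 for the firm; the union offers 0 and keeps 240.
Round 3 (the firm proposes): the union can get 240 next round, worth 0.43 × 240 = 103.2 now. The firm offers 103.2 and keeps 240 − 103.2 = 136.8.
Round 2 (the union proposes): the firm can get 136.8 next round, worth 0.63 × 136.8 = 86.184 now; the union offers that and keeps 153.816.
Round 1 (the firm proposes): the union can get 153.816 next round, worth 0.43 × 153.816 = 66.14088 now. The firm offers 66.14088 and keeps 240 − 66.14088 = 173.85912.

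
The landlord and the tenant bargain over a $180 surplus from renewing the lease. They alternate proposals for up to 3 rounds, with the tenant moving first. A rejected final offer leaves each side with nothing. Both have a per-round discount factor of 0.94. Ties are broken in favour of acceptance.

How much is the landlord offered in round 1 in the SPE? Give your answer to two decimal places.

Solve by backward induction from round 3.
Round 3 (the tenant proposes): rejection yields 0 for the landlord; the tenant offers 0 and keeps 180.
Round 2 (the landlord proposes): the tenant can get 180 next round, worth 0.94 × 180 = 169.2 now, so the landlord offers 169.2, keeping 10.8.
Round 1 (the tenant proposes): the landlord can get 10.8 next round, worth 0.94 × 10.8 = 10.152 now, so the tenant offers 10.152, keeping 169.848.

10.15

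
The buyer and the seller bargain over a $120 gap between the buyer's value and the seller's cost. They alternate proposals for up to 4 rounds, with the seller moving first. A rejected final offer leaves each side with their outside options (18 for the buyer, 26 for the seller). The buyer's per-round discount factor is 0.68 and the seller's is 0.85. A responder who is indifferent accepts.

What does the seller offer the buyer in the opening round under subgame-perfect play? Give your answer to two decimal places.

Work backward from the last round.
Round 4 (the buyer proposes): the seller gets 26 if talks fail, so the buyer offers 26 and keeps 94.
Round 3 (the seller proposes): the buyer can get 94 next round, worth 0.68 × 94 = 63.92 now; the seller offers that and keeps 56.08.
Round 2 (the buyer proposes): the seller can get 56.08 next round, worth 0.85 × 56.08 = 47.668 now. The buyer offers 47.668 and keeps 120 − 47.668 = 72.332.
Round 1 (the seller proposes): the buyer can get 72.332 next round, worth 0.68 × 72.332 = 49.18576 now. The seller offers 49.18576 and keeps 120 − 49.18576 = 70.81424.

49.19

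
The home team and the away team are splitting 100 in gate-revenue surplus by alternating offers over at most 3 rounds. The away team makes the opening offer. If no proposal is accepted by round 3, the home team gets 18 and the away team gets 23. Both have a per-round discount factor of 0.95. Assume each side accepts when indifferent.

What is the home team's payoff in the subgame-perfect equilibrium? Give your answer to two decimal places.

Round 3 (the away team proposes): the home team gets 18 if talks fail, so the away team offers 18 and keeps 82.
Round 2 (the home team proposes): the away team can get 82 next round, worth 0.95 × 82 = 77.9 now, so the home team offers 77.9, keeping 22.1.
Round 1 (the away team proposes): the home team can get 22.1 next round, worth 0.95 × 22.1 = 20.995 now, so the away team offers 20.995, keeping 79.005.

21.00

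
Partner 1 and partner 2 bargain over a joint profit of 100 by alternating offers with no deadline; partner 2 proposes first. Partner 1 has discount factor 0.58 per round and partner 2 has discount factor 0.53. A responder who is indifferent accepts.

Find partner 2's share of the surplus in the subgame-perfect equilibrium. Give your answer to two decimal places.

60.64

Let x be partner 2's share when partner 2 proposes and y be partner 1's share when partner 1 proposes.
Partner 1 accepts iff offered ≥ 0.58·y, so x = 100 − 0.58y. Symmetrically y = 100 − 0.53x.
Substituting: x = 100 − 0.58(100 − 0.53x), giving x(1 − 0.53·0.58) = 100(1 − 0.58).
So x = 100 × 0.42 / 0.6926 ≈ 60.6411, and partner 1 receives 100 − x ≈ 39.3589.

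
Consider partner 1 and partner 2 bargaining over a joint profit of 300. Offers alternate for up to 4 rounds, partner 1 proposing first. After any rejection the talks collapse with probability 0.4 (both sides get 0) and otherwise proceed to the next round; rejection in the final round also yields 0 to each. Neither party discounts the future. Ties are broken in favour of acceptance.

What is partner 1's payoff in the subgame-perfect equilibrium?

Round 4 (partner 2 proposes): partner 1 will accept anything ≥ 0, so partner 2 offers 0 and keeps 300.
Round 3 (partner 1 proposes): rejecting gives partner 2 an expected 0.6 × 300 = 180. Partner 1 offers 180 and keeps 300 − 180 = 120.
Round 2 (partner 2 proposes): rejecting gives partner 1 an expected 0.6 × 120 = 72. Partner 2 offers 72 and keeps 300 − 72 = 228.
Round 1 (partner 1 proposes): rejecting gives partner 2 an expected 0.6 × 228 = 136.8, so partner 1 offers 136.8, keeping 163.2.

163.2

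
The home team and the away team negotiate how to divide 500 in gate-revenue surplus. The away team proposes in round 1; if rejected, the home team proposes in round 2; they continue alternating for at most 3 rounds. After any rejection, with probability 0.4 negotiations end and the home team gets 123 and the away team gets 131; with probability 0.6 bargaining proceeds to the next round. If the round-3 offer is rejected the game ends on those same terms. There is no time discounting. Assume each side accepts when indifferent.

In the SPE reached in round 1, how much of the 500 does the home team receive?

182.04

Round 3 (the away team proposes): the home team gets 123 if talks fail, so the away team offers 123 and keeps 377.
Round 2 (the home team proposes): rejecting gives the away team an expected 0.6 × 377 + 0.4 × 131 = 278.6; the home team offers that and keeps 221.4.
Round 1 (the away team proposes): rejecting gives the home team an expected 0.6 × 221.4 + 0.4 × 123 = 182.04. The away team offers 182.04 and keeps 500 − 182.04 = 317.96.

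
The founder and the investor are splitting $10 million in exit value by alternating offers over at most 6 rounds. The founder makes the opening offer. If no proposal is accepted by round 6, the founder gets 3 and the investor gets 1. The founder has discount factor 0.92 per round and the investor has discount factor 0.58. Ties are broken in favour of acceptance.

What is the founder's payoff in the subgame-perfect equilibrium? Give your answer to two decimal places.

8.13

Work backward from the last round.
Round 6 (the investor proposes): the founder gets 3 if talks fail, so the investor offers 3 and keeps 7.
Round 5 (the founder proposes): the investor can get 7 next round, worth 0.58 × 7 = 4.06 now. The founder offers 4.06 and keeps 10 − 4.06 = 5.94.
Round 4 (the investor proposes): the founder can get 5.94 next round, worth 0.92 × 5.94 = 5.4648 now, so the investor offers 5.4648, keeping 4.5352.
Round 3 (the founder proposes): the investor can get 4.5352 next round, worth 0.58 × 4.5352 = 2.630416 now, so the founder offers 2.630416, keeping 7.369584.
Round 2 (the investor proposes): the founder can get 7.369584 next round, worth 0.92 × 7.369584 = 6.78001728 now, so the investor offers 6.78001728, keeping 3.21998272.
Round 1 (the founder proposes): the investor can get 3.21998272 next round, worth 0.58 × 3.21998272 = 1.8675899776 now; the founder offers that and keeps 8.1324100224.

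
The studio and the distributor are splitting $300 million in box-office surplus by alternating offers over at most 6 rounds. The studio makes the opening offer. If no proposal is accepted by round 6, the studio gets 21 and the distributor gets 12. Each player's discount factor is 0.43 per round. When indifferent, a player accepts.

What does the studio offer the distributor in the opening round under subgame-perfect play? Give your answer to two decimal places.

91.23

Round 6 (the distributor proposes): the studio gets 21 if talks fail, so the distributor offers 21 and keeps 279.
Round 5 (the studio proposes): the distributor can get 279 next round, worth 0.43 × 279 = 119.97 now. The studio offers 119.97 and keeps 300 − 119.97 = 180.03.
Round 4 (the distributor proposes): the studio can get 180.03 next round, worth 0.43 × 180.03 = 77.4129 now. The distributor offers 77.4129 and keeps 300 − 77.4129 = 222.5871.
Round 3 (the studio proposes): the distributor can get 222.5871 next round, worth 0.43 × 222.5871 = 95.712453 now; the studio offers that and keeps 204.287547.
Round 2 (the distributor proposes): the studio can get 204.287547 next round, worth 0.43 × 204.287547 = 87.84364521 now; the distributor offers that and keeps 212.15635479.
Round 1 (the studio proposes): the distributor can get 212.15635479 next round, worth 0.43 × 212.15635479 = 91.2272325597 now; the studio offers that and keeps 208.7727674403.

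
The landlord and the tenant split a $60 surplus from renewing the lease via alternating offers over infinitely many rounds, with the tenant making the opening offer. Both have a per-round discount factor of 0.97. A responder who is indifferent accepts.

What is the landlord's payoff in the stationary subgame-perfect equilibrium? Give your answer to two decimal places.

Let x be the tenant's share when the tenant proposes and y be the landlord's share when the landlord proposes.
The landlord accepts iff offered ≥ 0.97·y, so x = 60 − 0.97y. Symmetrically y = 60 − 0.97x.
Substituting: x = 60 − 0.97(60 − 0.97x), giving x(1 − 0.97·0.97) = 60(1 − 0.97).
So x = 60 × 0.03 / 0.0591 ≈ 30.4569, and the landlord receives 60 − x ≈ 29.5431.

29.54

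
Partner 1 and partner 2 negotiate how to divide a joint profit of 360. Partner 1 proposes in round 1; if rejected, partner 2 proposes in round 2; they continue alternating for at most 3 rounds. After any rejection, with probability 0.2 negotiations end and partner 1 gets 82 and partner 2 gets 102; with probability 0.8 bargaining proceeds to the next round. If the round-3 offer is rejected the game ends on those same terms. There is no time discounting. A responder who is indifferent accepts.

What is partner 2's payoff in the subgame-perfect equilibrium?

By backward induction:
Round 3 (partner 1 proposes): partner 2 gets 102 if talks fail, so partner 1 offers 102 and keeps 258.
Round 2 (partner 2 proposes): rejecting gives partner 1 an expected 0.8 × 258 + 0.2 × 82 = 222.8, so partner 2 offers 222.8, keeping 137.2.
Round 1 (partner 1 proposes): rejecting gives partner 2 an expected 0.8 × 137.2 + 0.2 × 102 = 130.16. Partner 1 offers 130.16 and keeps 360 − 130.16 = 229.84.

130.16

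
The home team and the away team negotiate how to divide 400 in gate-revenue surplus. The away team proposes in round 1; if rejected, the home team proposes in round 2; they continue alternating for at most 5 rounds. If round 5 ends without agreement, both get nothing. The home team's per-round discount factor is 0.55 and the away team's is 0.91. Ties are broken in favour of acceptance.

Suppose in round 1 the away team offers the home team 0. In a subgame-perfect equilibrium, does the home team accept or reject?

Reject

Round 5 (the away team proposes): rejection yields 0 for the home team; the away team offers 0 and keeps 400.
Round 4 (the home team proposes): the away team can get 400 next round, worth 0.91 × 400 = 364 now. The home team offers 364 and keeps 400 − 364 = 36.
Round 3 (the away team proposes): the home team can get 36 next round, worth 0.55 × 36 = 19.8 now. The away team offers 19.8 and keeps 400 − 19.8 = 380.2.
Round 2 (the home team proposes): the away team can get 380.2 next round, worth 0.91 × 380.2 = 345.982 now. The home team offers 345.982 and keeps 400 − 345.982 = 54.018.
So by rejecting in round 1, the home team gets 54.018 next round, worth 0.55 × 54.018 = 29.7099 now.
Offer 0 < 29.7099, so the home team rejects.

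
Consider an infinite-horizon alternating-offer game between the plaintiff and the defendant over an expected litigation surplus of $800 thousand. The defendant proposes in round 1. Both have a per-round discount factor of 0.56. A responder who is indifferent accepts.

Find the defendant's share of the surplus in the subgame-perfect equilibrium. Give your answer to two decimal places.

Let x be the defendant's share when the defendant proposes and y be the plaintiff's share when the plaintiff proposes.
The plaintiff accepts iff offered ≥ 0.56·y, so x = 800 − 0.56y. Symmetrically y = 800 − 0.56x.
Substituting: x = 800 − 0.56(800 − 0.56x), giving x(1 − 0.56·0.56) = 800(1 − 0.56).
So x = 800 × 0.44 / 0.6864 ≈ 512.8205, and the plaintiff receives 800 − x ≈ 287.1795.

512.82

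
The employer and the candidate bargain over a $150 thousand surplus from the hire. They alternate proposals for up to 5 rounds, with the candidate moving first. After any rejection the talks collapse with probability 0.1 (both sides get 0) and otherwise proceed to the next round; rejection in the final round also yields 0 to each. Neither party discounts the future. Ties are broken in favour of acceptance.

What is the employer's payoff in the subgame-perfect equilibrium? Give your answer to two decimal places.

Round 5 (the candidate proposes): rejection yields 0 for the employer; the candidate offers 0 and keeps 150.
Round 4 (the employer proposes): rejecting gives the candidate an expected 0.9 × 150 = 135, so the employer offers 135, keeping 15.
Round 3 (the candidate proposes): rejecting gives the employer an expected 0.9 × 15 = 13.5. The candidate offers 13.5 and keeps 150 − 13.5 = 136.5.
Round 2 (the employer proposes): rejecting gives the candidate an expected 0.9 × 136.5 = 122.85; the employer offers that and keeps 27.15.
Round 1 (the candidate proposes): rejecting gives the employer an expected 0.9 × 27.15 = 24.435, so the candidate offers 24.435, keeping 125.565.

24.44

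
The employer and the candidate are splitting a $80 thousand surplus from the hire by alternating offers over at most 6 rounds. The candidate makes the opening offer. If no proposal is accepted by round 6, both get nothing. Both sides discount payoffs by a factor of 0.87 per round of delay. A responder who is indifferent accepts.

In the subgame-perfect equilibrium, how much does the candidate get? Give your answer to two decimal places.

24.23

Work backward from the last round.
Round 6 (the employer proposes): rejection yields 0 for the candidate; the employer offers 0 and keeps 80.
Round 5 (the candidate proposes): the employer can get 80 next round, worth 0.87 × 80 = 69.6 now. The candidate offers 69.6 and keeps 80 − 69.6 = 10.4.
Round 4 (the employer proposes): the candidate can get 10.4 next round, worth 0.87 × 10.4 = 9.048 now, so the employer offers 9.048, keeping 70.952.
Round 3 (the candidate proposes): the employer can get 70.952 next round, worth 0.87 × 70.952 = 61.72824 now; the candidate offers that and keeps 18.27176.
Round 2 (the employer proposes): the candidate can get 18.27176 next round, worth 0.87 × 18.27176 = 15.8964312 now. The employer offers 15.8964312 and keeps 80 − 15.8964312 = 64.1035688.
Round 1 (the candidate proposes): the employer can get 64.1035688 next round, worth 0.87 × 64.1035688 = 55.770104856 now; the candidate offers that and keeps 24.229895144.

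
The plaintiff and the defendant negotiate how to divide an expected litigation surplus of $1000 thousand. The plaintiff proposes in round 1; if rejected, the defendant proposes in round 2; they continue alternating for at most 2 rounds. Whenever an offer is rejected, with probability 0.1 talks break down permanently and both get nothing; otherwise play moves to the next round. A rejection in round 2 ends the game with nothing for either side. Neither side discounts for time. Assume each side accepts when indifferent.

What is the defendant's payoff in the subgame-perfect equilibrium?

900

Round 2 (the defendant proposes): rejection yields 0 for the plaintiff; the defendant offers 0 and keeps 1000.
Round 1 (the plaintiff proposes): rejecting gives the defendant an expected 0.9 × 1000 = 900. The plaintiff offers 900 and keeps 1000 − 900 = 100.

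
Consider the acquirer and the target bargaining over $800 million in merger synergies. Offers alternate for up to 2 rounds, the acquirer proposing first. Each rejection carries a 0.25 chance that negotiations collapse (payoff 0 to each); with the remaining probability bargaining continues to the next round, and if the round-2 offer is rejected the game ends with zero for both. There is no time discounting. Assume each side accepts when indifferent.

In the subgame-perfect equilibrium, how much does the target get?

600

Round 2 (the target proposes): rejection yields 0 for the acquirer; the target offers 0 and keeps 800.
Round 1 (the acquirer proposes): rejecting gives the target an expected 0.75 × 800 = 600, so the acquirer offers 600, keeping 200.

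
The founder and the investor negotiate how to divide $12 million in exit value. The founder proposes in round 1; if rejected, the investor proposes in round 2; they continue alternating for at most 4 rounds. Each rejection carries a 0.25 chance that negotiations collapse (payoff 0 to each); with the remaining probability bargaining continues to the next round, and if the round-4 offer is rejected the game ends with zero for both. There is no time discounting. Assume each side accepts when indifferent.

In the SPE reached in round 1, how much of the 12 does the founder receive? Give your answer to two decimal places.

By backward induction:
Round 4 (the investor proposes): rejection yields 0 for the founder; the investor offers 0 and keeps 12.
Round 3 (the founder proposes): rejecting gives the investor an expected 0.75 × 12 = 9; the founder offers that and keeps 3.
Round 2 (the investor proposes): rejecting gives the founder an expected 0.75 × 3 = 2.25, so the investor offers 2.25, keeping 9.75.
Round 1 (the founder proposes): rejecting gives the investor an expected 0.75 × 9.75 = 7.3125; the founder offers that and keeps 4.6875.

4.69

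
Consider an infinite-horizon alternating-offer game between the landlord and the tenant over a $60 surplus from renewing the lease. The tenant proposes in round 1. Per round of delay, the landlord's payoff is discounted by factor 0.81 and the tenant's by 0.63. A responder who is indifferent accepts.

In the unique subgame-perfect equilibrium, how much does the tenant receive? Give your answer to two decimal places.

23.28

When the tenant proposes, the landlord accepts any offer worth at least 0.81 times what the landlord would get by proposing next round; and vice versa.
This gives x = 60 − 0.81y and y = 60 − 0.63x, where x and y are each side's share when it proposes.
Hence (1 − 0.81·0.63)x = 60(1 − 0.81), i.e. 0.4897·x = 11.4.
x ≈ 23.2796; the landlord's share is 60 − x ≈ 36.7204.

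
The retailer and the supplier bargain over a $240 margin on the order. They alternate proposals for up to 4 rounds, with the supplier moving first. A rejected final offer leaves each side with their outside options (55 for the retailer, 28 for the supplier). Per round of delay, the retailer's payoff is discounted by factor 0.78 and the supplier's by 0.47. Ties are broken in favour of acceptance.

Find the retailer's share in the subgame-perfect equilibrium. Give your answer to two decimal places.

159.84

Solve by backward induction from round 4.
Round 4 (the retailer proposes): the supplier gets 28 if talks fail, so the retailer offers 28 and keeps 212.
Round 3 (the supplier proposes): the retailer can get 212 next round, worth 0.78 × 212 = 165.36 now; the supplier offers that and keeps 74.64.
Round 2 (the retailer proposes): the supplier can get 74.64 next round, worth 0.47 × 74.64 = 35.0808 now. The retailer offers 35.0808 and keeps 240 − 35.0808 = 204.9192.
Round 1 (the supplier proposes): the retailer can get 204.9192 next round, worth 0.78 × 204.9192 = 159.836976 now, so the supplier offers 159.836976, keeping 80.163024.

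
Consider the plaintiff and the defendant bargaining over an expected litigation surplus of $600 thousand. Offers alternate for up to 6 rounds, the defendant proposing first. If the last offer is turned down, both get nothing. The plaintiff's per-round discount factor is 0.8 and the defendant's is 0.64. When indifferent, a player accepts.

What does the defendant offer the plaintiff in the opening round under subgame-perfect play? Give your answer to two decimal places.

387.10

Work backward from the last round.
Round 6 (the plaintiff proposes): rejection yields 0 for the defendant; the plaintiff offers 0 and keeps 600.
Round 5 (the defendant proposes): the plaintiff can get 600 next round, worth 0.8 × 600 = 480 now, so the defendant offers 480, keeping 120.
Round 4 (the plaintiff proposes): the defendant can get 120 next round, worth 0.64 × 120 = 76.8 now; the plaintiff offers that and keeps 523.2.
Round 3 (the defendant proposes): the plaintiff can get 523.2 next round, worth 0.8 × 523.2 = 418.56 now. The defendant offers 418.56 and keeps 600 − 418.56 = 181.44.
Round 2 (the plaintiff proposes): the defendant can get 181.44 next round, worth 0.64 × 181.44 = 116.1216 now; the plaintiff offers that and keeps 483.8784.
Round 1 (the defendant proposes): the plaintiff can get 483.8784 next round, worth 0.8 × 483.8784 = 387.10272 now. The defendant offers 387.10272 and keeps 600 − 387.10272 = 212.89728.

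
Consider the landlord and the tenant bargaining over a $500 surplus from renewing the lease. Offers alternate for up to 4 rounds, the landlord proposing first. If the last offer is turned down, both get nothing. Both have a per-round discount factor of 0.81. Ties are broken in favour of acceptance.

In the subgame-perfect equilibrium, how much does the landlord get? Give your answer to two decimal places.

Round 4 (the tenant proposes): rejection yields 0 for the landlord; the tenant offers 0 and keeps 500.
Round 3 (the landlord proposes): the tenant can get 500 next round, worth 0.81 × 500 = 405 now. The landlord offers 405 and keeps 500 − 405 = 95.
Round 2 (the tenant proposes): the landlord can get 95 next round, worth 0.81 × 95 = 76.95 now, so the tenant offers 76.95, keeping 423.05.
Round 1 (the landlord proposes): the tenant can get 423.05 next round, worth 0.81 × 423.05 = 342.6705 now. The landlord offers 342.6705 and keeps 500 − 342.6705 = 157.3295.

157.33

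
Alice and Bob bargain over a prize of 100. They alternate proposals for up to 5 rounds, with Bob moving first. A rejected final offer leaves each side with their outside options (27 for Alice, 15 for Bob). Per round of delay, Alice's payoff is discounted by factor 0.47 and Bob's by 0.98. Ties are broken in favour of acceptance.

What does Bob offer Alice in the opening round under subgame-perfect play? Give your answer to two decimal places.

7.10

Work backward from the last round.
Round 5 (Bob proposes): Alice gets 27 if talks fail, so Bob offers 27 and keeps 73.
Round 4 (Alice proposes): Bob can get 73 next round, worth 0.98 × 73 = 71.54 now. Alice offers 71.54 and keeps 100 − 71.54 = 28.46.
Round 3 (Bob proposes): Alice can get 28.46 next round, worth 0.47 × 28.46 = 13.3762 now, so Bob offers 13.3762, keeping 86.6238.
Round 2 (Alice proposes): Bob can get 86.6238 next round, worth 0.98 × 86.6238 = 84.891324 now. Alice offers 84.891324 and keeps 100 − 84.891324 = 15.108676.
Round 1 (Bob proposes): Alice can get 15.108676 next round, worth 0.47 × 15.108676 = 7.10107772 now. Bob offers 7.10107772 and keeps 100 − 7.10107772 = 92.89892228.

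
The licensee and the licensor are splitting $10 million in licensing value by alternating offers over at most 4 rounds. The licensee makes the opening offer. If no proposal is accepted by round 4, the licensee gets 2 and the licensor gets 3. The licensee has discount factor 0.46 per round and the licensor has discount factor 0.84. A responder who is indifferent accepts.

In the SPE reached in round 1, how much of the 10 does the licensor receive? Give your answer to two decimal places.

Round 4 (the licensor proposes): the licensee gets 2 if talks fail, so the licensor offers 2 and keeps 8.
Round 3 (the licensee proposes): the licensor can get 8 next round, worth 0.84 × 8 = 6.72 now, so the licensee offers 6.72, keeping 3.28.
Round 2 (the licensor proposes): the licensee can get 3.28 next round, worth 0.46 × 3.28 = 1.5088 now, so the licensor offers 1.5088, keeping 8.4912.
Round 1 (the licensee proposes): the licensor can get 8.4912 next round, worth 0.84 × 8.4912 = 7.132608 now. The licensee offers 7.132608 and keeps 10 − 7.132608 = 2.867392.

7.13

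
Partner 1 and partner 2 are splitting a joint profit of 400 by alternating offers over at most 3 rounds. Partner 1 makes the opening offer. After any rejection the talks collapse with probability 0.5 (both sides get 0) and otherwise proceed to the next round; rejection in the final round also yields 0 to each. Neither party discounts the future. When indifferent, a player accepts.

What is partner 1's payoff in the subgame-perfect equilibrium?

By backward induction:
Round 3 (partner 1 proposes): partner 2 will accept anything ≥ 0, so partner 1 offers 0 and keeps 400.
Round 2 (partner 2 proposes): rejecting gives partner 1 an expected 0.5 × 400 = 200. Partner 2 offers 200 and keeps 400 − 200 = 200.
Round 1 (partner 1 proposes): rejecting gives partner 2 an expected 0.5 × 200 = 100, so partner 1 offers 100, keeping 300.

300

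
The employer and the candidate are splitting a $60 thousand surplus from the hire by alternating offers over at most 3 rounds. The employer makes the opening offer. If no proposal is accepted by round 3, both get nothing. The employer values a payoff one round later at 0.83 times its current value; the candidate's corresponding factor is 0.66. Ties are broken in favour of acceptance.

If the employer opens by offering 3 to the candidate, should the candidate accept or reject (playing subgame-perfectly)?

Round 3 (the employer proposes): the candidate will accept anything ≥ 0, so the employer offers 0 and keeps 60.
Round 2 (the candidate proposes): the employer can get 60 next round, worth 0.83 × 60 = 49.8 now, so the candidate offers 49.8, keeping 10.2.
So by rejecting in round 1, the candidate gets 10.2 next round, worth 0.66 × 10.2 = 6.732 now.
Offer 3 < 6.732, so the candidate rejects.

Reject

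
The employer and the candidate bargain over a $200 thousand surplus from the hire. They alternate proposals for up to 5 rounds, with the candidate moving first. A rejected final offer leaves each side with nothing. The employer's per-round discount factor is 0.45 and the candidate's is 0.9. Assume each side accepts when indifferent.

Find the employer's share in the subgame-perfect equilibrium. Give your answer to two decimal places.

12.65

Round 5 (the candidate proposes): the employer will accept anything ≥ 0, so the candidate offers 0 and keeps 200.
Round 4 (the employer proposes): the candidate can get 200 next round, worth 0.9 × 200 = 180 now. The employer offers 180 and keeps 200 − 180 = 20.
Round 3 (the candidate proposes): the employer can get 20 next round, worth 0.45 × 20 = 9 now. The candidate offers 9 and keeps 200 − 9 = 191.
Round 2 (the employer proposes): the candidate can get 191 next round, worth 0.9 × 191 = 171.9 now; the employer offers that and keeps 28.1.
Round 1 (the candidate proposes): the employer can get 28.1 next round, worth 0.45 × 28.1 = 12.645 now. The candidate offers 12.645 and keeps 200 − 12.645 = 187.355.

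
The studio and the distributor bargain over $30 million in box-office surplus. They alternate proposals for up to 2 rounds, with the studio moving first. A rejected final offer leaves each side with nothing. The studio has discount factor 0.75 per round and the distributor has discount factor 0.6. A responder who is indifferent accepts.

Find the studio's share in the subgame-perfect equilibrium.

12

Solve by backward induction from round 2.
Round 2 (the distributor proposes): rejection yields 0 for the studio; the distributor offers 0 and keeps 30.
Round 1 (the studio proposes): the distributor can get 30 next round, worth 0.6 × 30 = 18 now. The studio offers 18 and keeps 30 − 18 = 12.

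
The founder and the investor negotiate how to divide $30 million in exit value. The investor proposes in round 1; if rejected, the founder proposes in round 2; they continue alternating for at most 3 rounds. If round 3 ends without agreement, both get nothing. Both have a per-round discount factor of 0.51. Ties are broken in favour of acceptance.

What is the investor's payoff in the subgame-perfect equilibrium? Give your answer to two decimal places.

22.50

Round 3 (the investor proposes): the founder will accept anything ≥ 0, so the investor offers 0 and keeps 30.
Round 2 (the founder proposes): the investor can get 30 next round, worth 0.51 × 30 = 15.3 now, so the founder offers 15.3, keeping 14.7.
Round 1 (the investor proposes): the founder can get 14.7 next round, worth 0.51 × 14.7 = 7.497 now; the investor offers that and keeps 22.503.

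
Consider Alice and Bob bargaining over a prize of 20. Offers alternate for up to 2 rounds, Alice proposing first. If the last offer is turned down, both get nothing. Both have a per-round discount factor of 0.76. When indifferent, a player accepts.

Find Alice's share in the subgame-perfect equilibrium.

4.8

Round 2 (Bob proposes): Alice will accept anything ≥ 0, so Bob offers 0 and keeps 20.
Round 1 (Alice proposes): Bob can get 20 next round, worth 0.76 × 20 = 15.2 now, so Alice offers 15.2, keeping 4.8.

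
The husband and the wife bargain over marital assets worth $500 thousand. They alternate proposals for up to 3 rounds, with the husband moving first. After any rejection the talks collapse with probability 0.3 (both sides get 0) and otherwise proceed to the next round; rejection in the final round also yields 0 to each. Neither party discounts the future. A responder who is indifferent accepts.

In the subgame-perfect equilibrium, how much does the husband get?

By backward induction:
Round 3 (the husband proposes): the wife will accept anything ≥ 0, so the husband offers 0 and keeps 500.
Round 2 (the wife proposes): rejecting gives the husband an expected 0.7 × 500 = 350; the wife offers that and keeps 150.
Round 1 (the husband proposes): rejecting gives the wife an expected 0.7 × 150 = 105, so the husband offers 105, keeping 395.

395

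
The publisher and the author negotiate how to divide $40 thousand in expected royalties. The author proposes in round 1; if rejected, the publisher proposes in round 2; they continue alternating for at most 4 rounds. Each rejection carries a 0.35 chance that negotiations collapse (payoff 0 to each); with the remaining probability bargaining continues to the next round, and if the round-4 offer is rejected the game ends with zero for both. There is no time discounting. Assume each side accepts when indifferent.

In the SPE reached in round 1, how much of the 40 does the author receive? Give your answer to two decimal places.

Round 4 (the publisher proposes): the author will accept anything ≥ 0, so the publisher offers 0 and keeps 40.
Round 3 (the author proposes): rejecting gives the publisher an expected 0.65 × 40 = 26. The author offers 26 and keeps 40 − 26 = 14.
Round 2 (the publisher proposes): rejecting gives the author an expected 0.65 × 14 = 9.1. The publisher offers 9.1 and keeps 40 − 9.1 = 30.9.
Round 1 (the author proposes): rejecting gives the publisher an expected 0.65 × 30.9 = 20.085; the author offers that and keeps 19.915.

19.92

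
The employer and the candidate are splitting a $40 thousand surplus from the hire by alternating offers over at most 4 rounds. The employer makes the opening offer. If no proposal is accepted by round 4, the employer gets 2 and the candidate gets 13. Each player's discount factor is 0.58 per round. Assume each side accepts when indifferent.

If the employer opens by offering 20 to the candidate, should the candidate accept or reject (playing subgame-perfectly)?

Round 4 (the candidate proposes): the employer gets 2 if talks fail, so the candidate offers 2 and keeps 38.
Round 3 (the employer proposes): the candidate can get 38 next round, worth 0.58 × 38 = 22.04 now, so the employer offers 22.04, keeping 17.96.
Round 2 (the candidate proposes): the employer can get 17.96 next round, worth 0.58 × 17.96 = 10.4168 now. The candidate offers 10.4168 and keeps 40 − 10.4168 = 29.5832.
So by rejecting in round 1, the candidate gets 29.5832 next round, worth 0.58 × 29.5832 = 17.158256 now.
Offer 20 ≥ 17.158256, so the candidate accepts.

Accept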